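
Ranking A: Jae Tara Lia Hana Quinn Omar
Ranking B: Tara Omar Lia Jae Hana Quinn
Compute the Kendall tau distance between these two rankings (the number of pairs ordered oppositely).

6 discordant pairs

Assign each item its position (1..6) in the first ordering, then rewrite the second ordering as that position sequence:
positions: Jae→1, Tara→2, Lia→3, Hana→4, Quinn→5, Omar→6
second ordering as positions: [2, 6, 3, 1, 4, 5]
Discordant pairs = inversions in this position sequence.
2: 1 → 1
6: 3, 1, 4, 5 → 4
3: 1 → 1
1: 0
4: 0
5: 0
Total: 1 + 4 + 1 + 0 + 0 + 0 = 6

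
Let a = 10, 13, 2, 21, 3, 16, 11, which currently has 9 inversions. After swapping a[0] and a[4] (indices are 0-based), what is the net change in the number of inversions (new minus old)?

Positions 0 and 4 hold 10 and 3; after swapping, the array is [3, 13, 2, 21, 10, 16, 11].
Count, for each position, how many later elements it exceeds:
3: 1
13: 3
2: 0
21: 3
10: 0
16: 1
11: 0
Sum: 1 + 3 + 0 + 3 + 0 + 1 + 0 = 8
Change: 8 − 9 = -1

-1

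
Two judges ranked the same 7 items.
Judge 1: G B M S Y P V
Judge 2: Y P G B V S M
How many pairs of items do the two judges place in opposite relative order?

Discordant pairs: 11

Assign each item its position (1..7) in the first ordering, then rewrite the second ordering as that position sequence:
positions: G→1, B→2, M→3, S→4, Y→5, P→6, V→7
second ordering as positions: [5, 6, 1, 2, 7, 4, 3]
Discordant pairs = inversions in this position sequence.
5: 1, 2, 4, 3 → 4
6: 1, 2, 4, 3 → 4
1: 0
2: 0
7: 4, 3 → 2
4: 3 → 1
3: 0
Total: 4 + 4 + 0 + 0 + 2 + 1 + 0 = 11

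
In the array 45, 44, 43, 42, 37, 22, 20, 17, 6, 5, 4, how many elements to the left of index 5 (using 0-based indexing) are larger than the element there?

5 such elements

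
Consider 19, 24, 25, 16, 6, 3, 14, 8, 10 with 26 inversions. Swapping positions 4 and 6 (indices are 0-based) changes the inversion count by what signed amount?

+1

Positions 4 and 6 hold 6 and 14; after swapping, the array is [19, 24, 25, 16, 14, 3, 6, 8, 10].
Element-by-element contributions:
19: 6
24: 6
25: 6
16: 5
14: 4
3: 0
6: 0
8: 0
10: 0
Sum: 6 + 6 + 6 + 5 + 4 + 0 + 0 + 0 + 0 = 27
Change: 27 − 26 = +1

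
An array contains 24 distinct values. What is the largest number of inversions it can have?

A reversed (strictly descending) arrangement makes every pair an inversion, giving C(24, 2) inversions.
C(24, 2) = 24·23/2 = 276

276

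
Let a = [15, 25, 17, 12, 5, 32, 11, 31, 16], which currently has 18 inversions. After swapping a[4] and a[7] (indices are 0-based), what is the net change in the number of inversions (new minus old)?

+3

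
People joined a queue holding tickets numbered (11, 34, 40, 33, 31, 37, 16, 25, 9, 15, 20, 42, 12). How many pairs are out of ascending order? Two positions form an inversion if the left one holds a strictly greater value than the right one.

47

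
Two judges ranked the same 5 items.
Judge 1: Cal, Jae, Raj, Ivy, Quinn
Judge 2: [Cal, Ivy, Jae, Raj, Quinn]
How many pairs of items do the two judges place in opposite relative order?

Assign each item its position (1..5) in the first ordering, then rewrite the second ordering as that position sequence:
positions: Cal→1, Jae→2, Raj→3, Ivy→4, Quinn→5
second ordering as positions: [1, 4, 2, 3, 5]
Discordant pairs = inversions in this position sequence.
1: 0
4: 2, 3 → 2
2: 0
3: 0
5: 0
Total: 0 + 2 + 0 + 0 + 0 = 2

2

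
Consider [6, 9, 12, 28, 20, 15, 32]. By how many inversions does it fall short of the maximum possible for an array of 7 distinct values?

Maximum inversions for 7 distinct elements is C(7, 2) = 7·6/2 = 21.
Current inversions — for each element, count later smaller elements:
6: 0
9: 0
12: 0
28: 2
20: 1
15: 0
32: 0
Current total: 0 + 0 + 0 + 2 + 1 + 0 + 0 = 3
Shortfall: 21 − 3 = 18

18 inversions short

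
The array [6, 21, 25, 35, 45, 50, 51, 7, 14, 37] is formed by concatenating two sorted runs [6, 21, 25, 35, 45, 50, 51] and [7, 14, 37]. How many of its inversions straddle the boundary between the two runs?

For each element r of the right run, count left-run elements greater than r:
r = 7: 21, 25, 35, 45, 50, 51 → 6
r = 14: 21, 25, 35, 45, 50, 51 → 6
r = 37: 45, 50, 51 → 3
Cross-inversions: 6 + 6 + 3 = 15

15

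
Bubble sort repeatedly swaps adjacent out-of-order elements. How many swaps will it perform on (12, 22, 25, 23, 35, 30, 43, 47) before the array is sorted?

Swaps: 2

Minimum adjacent swaps = number of inversions (each swap of adjacent out-of-order elements removes one inversion and no swap can remove more).
Count inversions — for each element, later elements that are smaller:
12: none → 0
22: none → 0
25: 23 → 1
23: none → 0
35: 30 → 1
30: none → 0
43: none → 0
47: none → 0
Total inversions: 0 + 0 + 1 + 0 + 1 + 0 + 0 + 0 = 2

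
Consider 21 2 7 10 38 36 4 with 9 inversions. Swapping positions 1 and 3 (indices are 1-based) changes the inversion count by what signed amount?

-1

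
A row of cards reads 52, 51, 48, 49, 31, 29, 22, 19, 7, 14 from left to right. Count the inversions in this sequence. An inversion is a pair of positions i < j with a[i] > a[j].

43 inversions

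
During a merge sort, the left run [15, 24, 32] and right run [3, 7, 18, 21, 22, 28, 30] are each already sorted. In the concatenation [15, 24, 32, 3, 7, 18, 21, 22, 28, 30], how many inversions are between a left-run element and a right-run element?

Count, for every r in R, how many entries of L exceed r:
r = 3: 15, 24, 32 → 3
r = 7: 15, 24, 32 → 3
r = 18: 24, 32 → 2
r = 21: 24, 32 → 2
r = 22: 24, 32 → 2
r = 28: 32 → 1
r = 30: 32 → 1
Cross-inversions: 3 + 3 + 2 + 2 + 2 + 1 + 1 = 14

14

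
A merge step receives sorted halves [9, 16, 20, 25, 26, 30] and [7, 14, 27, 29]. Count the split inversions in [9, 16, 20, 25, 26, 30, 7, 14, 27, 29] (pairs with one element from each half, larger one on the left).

13 cross-inversions

For each element r of the right run, count left-run elements greater than r:
r = 7: 9, 16, 20, 25, 26, 30 → 6
r = 14: 16, 20, 25, 26, 30 → 5
r = 27: 30 → 1
r = 29: 30 → 1
Cross-inversions: 6 + 5 + 1 + 1 = 13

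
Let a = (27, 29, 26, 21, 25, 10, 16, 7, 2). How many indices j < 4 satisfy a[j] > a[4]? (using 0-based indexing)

3

The element at index 4 is 25.
Elements before it: 27, 29, 26, 21
Those larger than 25: 27, 29, 26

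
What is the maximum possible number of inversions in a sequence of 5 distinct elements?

The maximum occurs when the array is in strictly decreasing order: every one of the C(5, 2) pairs is inverted.
C(5, 2) = 5·4/2 = 10

10 inversions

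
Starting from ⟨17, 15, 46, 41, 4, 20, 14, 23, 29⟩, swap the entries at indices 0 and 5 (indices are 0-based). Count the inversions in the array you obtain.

Positions 0 and 5 hold 17 and 20; after swapping, the array is [20, 15, 46, 41, 4, 17, 14, 23, 29].
Sweep left to right; for each value list the smaller values that follow it:
20: 4
15: 2
46: 6
41: 5
4: 0
17: 1
14: 0
23: 0
29: 0
Sum: 4 + 2 + 6 + 5 + 0 + 1 + 0 + 0 + 0 = 18

18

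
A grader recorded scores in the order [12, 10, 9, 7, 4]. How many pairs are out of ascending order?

10

Out-of-order index pairs (1-indexed):
(1,2): 12 > 10
(1,3): 12 > 9
(1,4): 12 > 7
(1,5): 12 > 4
(2,3): 10 > 9
(2,4): 10 > 7
(2,5): 10 > 4
(3,4): 9 > 7
(3,5): 9 > 4
(4,5): 7 > 4
That's 10 pairs.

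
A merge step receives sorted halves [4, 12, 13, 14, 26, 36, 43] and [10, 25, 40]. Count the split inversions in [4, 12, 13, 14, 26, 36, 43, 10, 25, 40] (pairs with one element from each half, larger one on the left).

Take each right-half value and tally the left-half values above it:
r = 10: 12, 13, 14, 26, 36, 43 → 6
r = 25: 26, 36, 43 → 3
r = 40: 43 → 1
Cross-inversions: 6 + 3 + 1 = 10

There are 10 split inversions.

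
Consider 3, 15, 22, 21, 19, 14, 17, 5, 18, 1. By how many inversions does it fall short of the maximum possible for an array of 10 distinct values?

17

Maximum inversions for 10 distinct elements is C(10, 2) = 10·9/2 = 45.
Current inversions — for each element, count later smaller elements:
3: 1
15: 3
22: 7
21: 6
19: 5
14: 2
17: 2
5: 1
18: 1
1: 0
Current total: 1 + 3 + 7 + 6 + 5 + 2 + 2 + 1 + 1 + 0 = 28
Shortfall: 45 − 28 = 17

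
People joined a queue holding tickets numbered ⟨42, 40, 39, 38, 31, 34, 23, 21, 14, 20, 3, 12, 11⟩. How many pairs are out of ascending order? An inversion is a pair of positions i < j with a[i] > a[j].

74 inversions

Count, for each position, how many later elements it exceeds:
42 → 40, 39, 38, 31, 34, 23, 21, 14, 20, 3, 12, 11 → 12
40 → 39, 38, 31, 34, 23, 21, 14, 20, 3, 12, 11 → 11
39 → 38, 31, 34, 23, 21, 14, 20, 3, 12, 11 → 10
38 → 31, 34, 23, 21, 14, 20, 3, 12, 11 → 9
31 → 23, 21, 14, 20, 3, 12, 11 → 7
34 → 23, 21, 14, 20, 3, 12, 11 → 7
23 → 21, 14, 20, 3, 12, 11 → 6
21 → 14, 20, 3, 12, 11 → 5
14 → 3, 12, 11 → 3
20 → 3, 12, 11 → 3
3 → none → 0
12 → 11 → 1
11 → none → 0
Sum: 12 + 11 + 10 + 9 + 7 + 7 + 6 + 5 + 3 + 3 + 0 + 1 + 0 = 74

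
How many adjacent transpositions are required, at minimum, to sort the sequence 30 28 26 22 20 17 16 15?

The minimum number of adjacent swaps to sort an array equals its inversion count, since every such swap removes exactly one inversion.
Count inversions — for each element, later elements that are smaller:
30: 28, 26, 22, 20, 17, 16, 15 → 7
28: 26, 22, 20, 17, 16, 15 → 6
26: 22, 20, 17, 16, 15 → 5
22: 20, 17, 16, 15 → 4
20: 17, 16, 15 → 3
17: 16, 15 → 2
16: 15 → 1
15: none → 0
Total inversions: 7 + 6 + 5 + 4 + 3 + 2 + 1 + 0 = 28

28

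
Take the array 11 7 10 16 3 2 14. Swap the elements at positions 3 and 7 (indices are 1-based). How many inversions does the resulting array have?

13 inversions

Positions 3 and 7 hold 10 and 14; after swapping, the array is [11, 7, 14, 16, 3, 2, 10].
Count, for each position, how many later elements it exceeds:
11 → 7, 3, 2, 10 → 4
7 → 3, 2 → 2
14 → 3, 2, 10 → 3
16 → 3, 2, 10 → 3
3 → 2 → 1
2 → none → 0
10 → none → 0
Sum: 4 + 2 + 3 + 3 + 1 + 0 + 0 = 13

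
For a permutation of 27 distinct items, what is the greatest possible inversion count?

The maximum occurs when the array is in strictly decreasing order: every one of the C(27, 2) pairs is inverted.
C(27, 2) = 27·26/2 = 351

Inversions: 351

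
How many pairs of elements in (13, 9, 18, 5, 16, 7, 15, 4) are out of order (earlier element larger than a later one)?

Inversions: 18

Element-by-element contributions:
13 → 9, 5, 7, 4 → 4
9 → 5, 7, 4 → 3
18 → 5, 16, 7, 15, 4 → 5
5 → 4 → 1
16 → 7, 15, 4 → 3
7 → 4 → 1
15 → 4 → 1
4 → none → 0
Sum: 4 + 3 + 5 + 1 + 3 + 1 + 1 + 0 = 18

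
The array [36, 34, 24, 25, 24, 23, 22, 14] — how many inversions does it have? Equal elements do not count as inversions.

26

Count, for each position, how many later elements it exceeds:
36 → 34, 24, 25, 24, 23, 22, 14 → 7
34 → 24, 25, 24, 23, 22, 14 → 6
24 → 23, 22, 14 → 3
25 → 24, 23, 22, 14 → 4
24 → 23, 22, 14 → 3
23 → 22, 14 → 2
22 → 14 → 1
14 → none → 0
Sum: 7 + 6 + 3 + 4 + 3 + 2 + 1 + 0 = 26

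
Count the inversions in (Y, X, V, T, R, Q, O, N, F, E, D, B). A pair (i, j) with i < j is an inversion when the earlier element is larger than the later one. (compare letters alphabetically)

Sweep left to right; for each value list the smaller values that follow it:
Y → X, V, T, R, Q, O, N, F, E, D, B → 11
X → V, T, R, Q, O, N, F, E, D, B → 10
V → T, R, Q, O, N, F, E, D, B → 9
T → R, Q, O, N, F, E, D, B → 8
R → Q, O, N, F, E, D, B → 7
Q → O, N, F, E, D, B → 6
O → N, F, E, D, B → 5
N → F, E, D, B → 4
F → E, D, B → 3
E → D, B → 2
D → B → 1
B → none → 0
Sum: 11 + 10 + 9 + 8 + 7 + 6 + 5 + 4 + 3 + 2 + 1 + 0 = 66

66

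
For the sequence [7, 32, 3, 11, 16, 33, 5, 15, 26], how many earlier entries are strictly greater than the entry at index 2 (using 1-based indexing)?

The element at index 2 is 32.
Elements before it: 7
None of them are larger than 32.

0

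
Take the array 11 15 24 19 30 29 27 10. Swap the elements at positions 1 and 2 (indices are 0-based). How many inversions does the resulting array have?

12

Positions 1 and 2 hold 15 and 24; after swapping, the array is [11, 24, 15, 19, 30, 29, 27, 10].
Sweep left to right; for each value list the smaller values that follow it:
11 → 10 → 1
24 → 15, 19, 10 → 3
15 → 10 → 1
19 → 10 → 1
30 → 29, 27, 10 → 3
29 → 27, 10 → 2
27 → 10 → 1
10 → none → 0
Sum: 1 + 3 + 1 + 1 + 3 + 2 + 1 + 0 = 12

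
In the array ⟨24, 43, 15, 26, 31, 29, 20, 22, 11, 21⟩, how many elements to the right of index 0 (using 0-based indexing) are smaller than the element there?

5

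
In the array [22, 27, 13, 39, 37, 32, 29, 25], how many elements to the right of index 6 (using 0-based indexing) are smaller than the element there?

The element at index 6 is 29.
Elements after it: 25
Those smaller than 29: 25

1 such element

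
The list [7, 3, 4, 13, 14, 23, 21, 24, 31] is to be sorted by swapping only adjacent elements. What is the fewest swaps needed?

Swaps: 3

Minimum adjacent swaps = number of inversions (each swap of adjacent out-of-order elements removes one inversion and no swap can remove more).
Count inversions — for each element, later elements that are smaller:
7: 3, 4 → 2
3: none → 0
4: none → 0
13: none → 0
14: none → 0
23: 21 → 1
21: none → 0
24: none → 0
31: none → 0
Total inversions: 2 + 0 + 0 + 0 + 0 + 1 + 0 + 0 + 0 = 3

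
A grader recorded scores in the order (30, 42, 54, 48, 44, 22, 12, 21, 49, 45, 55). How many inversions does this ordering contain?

24

For each element, count later entries that are smaller:
30 → 22, 12, 21 → 3
42 → 22, 12, 21 → 3
54 → 48, 44, 22, 12, 21, 49, 45 → 7
48 → 44, 22, 12, 21, 45 → 5
44 → 22, 12, 21 → 3
22 → 12, 21 → 2
12 → none → 0
21 → none → 0
49 → 45 → 1
45 → none → 0
55 → none → 0
Sum: 3 + 3 + 7 + 5 + 3 + 2 + 0 + 0 + 1 + 0 + 0 = 24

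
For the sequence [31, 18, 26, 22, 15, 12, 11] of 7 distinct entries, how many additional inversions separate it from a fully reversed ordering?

2 inversions short

Maximum inversions for 7 distinct elements is C(7, 2) = 7·6/2 = 21.
Current inversions — for each element, count later smaller elements:
31: 6
18: 3
26: 4
22: 3
15: 2
12: 1
11: 0
Current total: 6 + 3 + 4 + 3 + 2 + 1 + 0 = 19
Shortfall: 21 − 19 = 2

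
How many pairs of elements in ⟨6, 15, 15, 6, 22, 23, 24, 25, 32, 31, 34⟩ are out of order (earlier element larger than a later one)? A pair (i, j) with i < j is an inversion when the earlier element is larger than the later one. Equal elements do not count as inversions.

Inversions: 3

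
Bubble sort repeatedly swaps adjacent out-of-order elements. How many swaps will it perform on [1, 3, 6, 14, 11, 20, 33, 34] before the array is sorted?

Minimum adjacent swaps = number of inversions (each swap of adjacent out-of-order elements removes one inversion and no swap can remove more).
Count inversions — for each element, later elements that are smaller:
1: none → 0
3: none → 0
6: none → 0
14: 11 → 1
11: none → 0
20: none → 0
33: none → 0
34: none → 0
Total inversions: 0 + 0 + 0 + 1 + 0 + 0 + 0 + 0 = 1

1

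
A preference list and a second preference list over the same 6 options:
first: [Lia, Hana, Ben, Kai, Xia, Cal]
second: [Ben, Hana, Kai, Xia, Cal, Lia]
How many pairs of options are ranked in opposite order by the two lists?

There are 6 pairs.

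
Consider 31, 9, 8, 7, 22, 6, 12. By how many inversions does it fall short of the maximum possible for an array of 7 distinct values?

7

Maximum inversions for 7 distinct elements is C(7, 2) = 7·6/2 = 21.
Current inversions — for each element, count later smaller elements:
31: 6
9: 3
8: 2
7: 1
22: 2
6: 0
12: 0
Current total: 6 + 3 + 2 + 1 + 2 + 0 + 0 = 14
Shortfall: 21 − 14 = 7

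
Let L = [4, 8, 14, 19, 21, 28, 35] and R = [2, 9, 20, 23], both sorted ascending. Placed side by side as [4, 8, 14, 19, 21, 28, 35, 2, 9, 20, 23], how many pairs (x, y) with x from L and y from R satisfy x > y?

Take each right-half value and tally the left-half values above it:
r = 2: 4, 8, 14, 19, 21, 28, 35 → 7
r = 9: 14, 19, 21, 28, 35 → 5
r = 20: 21, 28, 35 → 3
r = 23: 28, 35 → 2
Cross-inversions: 7 + 5 + 3 + 2 = 17

17 split inversions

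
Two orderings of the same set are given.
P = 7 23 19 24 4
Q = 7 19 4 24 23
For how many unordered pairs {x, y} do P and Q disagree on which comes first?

Disagreeing pairs: 4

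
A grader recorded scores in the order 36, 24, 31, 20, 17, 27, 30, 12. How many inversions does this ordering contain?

Element-by-element contributions:
36 → 24, 31, 20, 17, 27, 30, 12 → 7
24 → 20, 17, 12 → 3
31 → 20, 17, 27, 30, 12 → 5
20 → 17, 12 → 2
17 → 12 → 1
27 → 12 → 1
30 → 12 → 1
12 → none → 0
Sum: 7 + 3 + 5 + 2 + 1 + 1 + 1 + 0 = 20

20 inversions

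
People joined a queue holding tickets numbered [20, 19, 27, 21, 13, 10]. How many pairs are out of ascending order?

11 inversions

For each element, count later entries that are smaller:
20: 3
19: 2
27: 3
21: 2
13: 1
10: 0
Sum: 3 + 2 + 3 + 2 + 1 + 0 = 11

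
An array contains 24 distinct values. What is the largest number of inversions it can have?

The maximum occurs when the array is in strictly decreasing order: every one of the C(24, 2) pairs is inverted.
C(24, 2) = 24·23/2 = 276

276 inversions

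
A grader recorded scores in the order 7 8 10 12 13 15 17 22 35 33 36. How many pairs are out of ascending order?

Element-by-element contributions:
7: 0
8: 0
10: 0
12: 0
13: 0
15: 0
17: 0
22: 0
35: 1
33: 0
36: 0
Sum: 0 + 0 + 0 + 0 + 0 + 0 + 0 + 0 + 1 + 0 + 0 = 1

1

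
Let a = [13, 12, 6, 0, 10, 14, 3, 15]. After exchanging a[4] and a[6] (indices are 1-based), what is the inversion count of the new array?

16

Positions 4 and 6 hold 0 and 14; after swapping, the array is [13, 12, 6, 14, 10, 0, 3, 15].
Count, for each position, how many later elements it exceeds:
13: 5
12: 4
6: 2
14: 3
10: 2
0: 0
3: 0
15: 0
Sum: 5 + 4 + 2 + 3 + 2 + 0 + 0 + 0 = 16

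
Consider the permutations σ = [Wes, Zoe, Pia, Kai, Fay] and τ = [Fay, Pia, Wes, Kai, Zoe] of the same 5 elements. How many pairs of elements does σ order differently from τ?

7 discordant pairs

Assign each item its position (1..5) in the first ordering, then rewrite the second ordering as that position sequence:
positions: Wes→1, Zoe→2, Pia→3, Kai→4, Fay→5
second ordering as positions: [5, 3, 1, 4, 2]
Discordant pairs = inversions in this position sequence.
5: 3, 1, 4, 2 → 4
3: 1, 2 → 2
1: 0
4: 2 → 1
2: 0
Total: 4 + 2 + 0 + 1 + 0 = 7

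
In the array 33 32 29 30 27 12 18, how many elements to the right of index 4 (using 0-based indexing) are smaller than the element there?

The element at index 4 is 27.
Elements after it: 12, 18
Those smaller than 27: 12, 18

2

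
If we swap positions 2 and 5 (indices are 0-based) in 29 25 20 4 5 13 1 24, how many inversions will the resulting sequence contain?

19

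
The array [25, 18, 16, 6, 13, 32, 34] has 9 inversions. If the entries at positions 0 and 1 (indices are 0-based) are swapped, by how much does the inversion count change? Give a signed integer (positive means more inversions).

Positions 0 and 1 hold 25 and 18; after swapping, the array is [18, 25, 16, 6, 13, 32, 34].
Element-by-element contributions:
18 → 16, 6, 13 → 3
25 → 16, 6, 13 → 3
16 → 6, 13 → 2
6 → none → 0
13 → none → 0
32 → none → 0
34 → none → 0
Sum: 3 + 3 + 2 + 0 + 0 + 0 + 0 = 8
Change: 8 − 9 = -1

-1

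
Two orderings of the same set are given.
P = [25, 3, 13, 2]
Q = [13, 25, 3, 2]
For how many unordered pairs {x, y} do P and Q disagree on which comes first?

2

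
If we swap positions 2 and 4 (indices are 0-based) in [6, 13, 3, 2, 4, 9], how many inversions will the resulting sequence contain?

Positions 2 and 4 hold 3 and 4; after swapping, the array is [6, 13, 4, 2, 3, 9].
Element-by-element contributions:
6: 3
13: 4
4: 2
2: 0
3: 0
9: 0
Sum: 3 + 4 + 2 + 0 + 0 + 0 = 9

There are 9 inversions.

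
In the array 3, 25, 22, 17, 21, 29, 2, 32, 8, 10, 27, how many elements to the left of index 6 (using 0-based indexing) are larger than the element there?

6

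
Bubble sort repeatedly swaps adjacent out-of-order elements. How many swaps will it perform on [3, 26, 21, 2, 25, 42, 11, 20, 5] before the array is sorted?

There are 19 adjacent swaps.

Minimum adjacent swaps = number of inversions (each swap of adjacent out-of-order elements removes one inversion and no swap can remove more).
Count inversions — for each element, later elements that are smaller:
3: 2 → 1
26: 21, 2, 25, 11, 20, 5 → 6
21: 2, 11, 20, 5 → 4
2: none → 0
25: 11, 20, 5 → 3
42: 11, 20, 5 → 3
11: 5 → 1
20: 5 → 1
5: none → 0
Total inversions: 1 + 6 + 4 + 0 + 3 + 3 + 1 + 1 + 0 = 19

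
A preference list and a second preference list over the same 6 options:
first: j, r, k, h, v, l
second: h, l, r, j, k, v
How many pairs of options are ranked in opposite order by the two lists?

8 pairs

Assign each item its position (1..6) in the first ordering, then rewrite the second ordering as that position sequence:
positions: j→1, r→2, k→3, h→4, v→5, l→6
second ordering as positions: [4, 6, 2, 1, 3, 5]
Discordant pairs = inversions in this position sequence.
4: 2, 1, 3 → 3
6: 2, 1, 3, 5 → 4
2: 1 → 1
1: 0
3: 0
5: 0
Total: 3 + 4 + 1 + 0 + 0 + 0 = 8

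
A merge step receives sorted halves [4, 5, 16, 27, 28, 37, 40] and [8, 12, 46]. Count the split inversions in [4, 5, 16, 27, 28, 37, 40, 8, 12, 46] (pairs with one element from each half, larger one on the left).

10 split inversions

For each element r of the right run, count left-run elements greater than r:
r = 8: 16, 27, 28, 37, 40 → 5
r = 12: 16, 27, 28, 37, 40 → 5
r = 46: none → 0
Cross-inversions: 5 + 5 + 0 = 10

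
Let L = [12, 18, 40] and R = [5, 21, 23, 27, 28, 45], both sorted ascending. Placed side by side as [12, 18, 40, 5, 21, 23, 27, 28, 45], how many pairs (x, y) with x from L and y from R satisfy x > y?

Take each right-half value and tally the left-half values above it:
r = 5: 12, 18, 40 → 3
r = 21: 40 → 1
r = 23: 40 → 1
r = 27: 40 → 1
r = 28: 40 → 1
r = 45: none → 0
Cross-inversions: 3 + 1 + 1 + 1 + 1 + 0 = 7

7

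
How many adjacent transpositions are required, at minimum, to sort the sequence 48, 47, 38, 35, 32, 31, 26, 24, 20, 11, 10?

Each adjacent swap fixes exactly one inversion, so the minimum swap count equals the number of inversions.
Count inversions — for each element, later elements that are smaller:
48: 47, 38, 35, 32, 31, 26, 24, 20, 11, 10 → 10
47: 38, 35, 32, 31, 26, 24, 20, 11, 10 → 9
38: 35, 32, 31, 26, 24, 20, 11, 10 → 8
35: 32, 31, 26, 24, 20, 11, 10 → 7
32: 31, 26, 24, 20, 11, 10 → 6
31: 26, 24, 20, 11, 10 → 5
26: 24, 20, 11, 10 → 4
24: 20, 11, 10 → 3
20: 11, 10 → 2
11: 10 → 1
10: none → 0
Total inversions: 10 + 9 + 8 + 7 + 6 + 5 + 4 + 3 + 2 + 1 + 0 = 55

55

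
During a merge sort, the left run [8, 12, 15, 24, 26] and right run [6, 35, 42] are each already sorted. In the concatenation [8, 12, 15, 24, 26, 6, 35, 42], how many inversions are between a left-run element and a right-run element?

5

Take each right-half value and tally the left-half values above it:
r = 6: 8, 12, 15, 24, 26 → 5
r = 35: none → 0
r = 42: none → 0
Cross-inversions: 5 + 0 + 0 = 5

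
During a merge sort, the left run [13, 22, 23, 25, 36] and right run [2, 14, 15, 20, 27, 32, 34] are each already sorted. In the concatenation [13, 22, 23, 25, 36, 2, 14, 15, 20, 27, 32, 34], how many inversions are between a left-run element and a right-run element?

20 split inversions

Take each right-half value and tally the left-half values above it:
r = 2: 13, 22, 23, 25, 36 → 5
r = 14: 22, 23, 25, 36 → 4
r = 15: 22, 23, 25, 36 → 4
r = 20: 22, 23, 25, 36 → 4
r = 27: 36 → 1
r = 32: 36 → 1
r = 34: 36 → 1
Cross-inversions: 5 + 4 + 4 + 4 + 1 + 1 + 1 = 20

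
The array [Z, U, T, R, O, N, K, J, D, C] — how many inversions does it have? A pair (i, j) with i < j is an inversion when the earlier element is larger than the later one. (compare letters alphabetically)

45 out-of-order pairs

Sweep left to right; for each value list the smaller values that follow it:
Z → U, T, R, O, N, K, J, D, C → 9
U → T, R, O, N, K, J, D, C → 8
T → R, O, N, K, J, D, C → 7
R → O, N, K, J, D, C → 6
O → N, K, J, D, C → 5
N → K, J, D, C → 4
K → J, D, C → 3
J → D, C → 2
D → C → 1
C → none → 0
Sum: 9 + 8 + 7 + 6 + 5 + 4 + 3 + 2 + 1 + 0 = 45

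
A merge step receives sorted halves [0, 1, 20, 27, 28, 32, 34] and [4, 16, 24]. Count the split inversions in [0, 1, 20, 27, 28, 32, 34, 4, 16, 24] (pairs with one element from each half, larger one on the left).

For each element r of the right run, count left-run elements greater than r:
r = 4: 20, 27, 28, 32, 34 → 5
r = 16: 20, 27, 28, 32, 34 → 5
r = 24: 27, 28, 32, 34 → 4
Cross-inversions: 5 + 5 + 4 = 14

14 cross-inversions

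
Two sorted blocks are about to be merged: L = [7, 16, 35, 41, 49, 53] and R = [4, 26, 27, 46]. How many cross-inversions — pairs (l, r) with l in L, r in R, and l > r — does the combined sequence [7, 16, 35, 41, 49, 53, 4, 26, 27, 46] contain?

For each element r of the right run, count left-run elements greater than r:
r = 4: 7, 16, 35, 41, 49, 53 → 6
r = 26: 35, 41, 49, 53 → 4
r = 27: 35, 41, 49, 53 → 4
r = 46: 49, 53 → 2
Cross-inversions: 6 + 4 + 4 + 2 = 16

Split inversions: 16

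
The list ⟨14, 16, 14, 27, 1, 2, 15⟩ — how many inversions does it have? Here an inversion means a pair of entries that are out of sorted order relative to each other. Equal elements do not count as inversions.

Sweep left to right; for each value list the smaller values that follow it:
14: 2
16: 4
14: 2
27: 3
1: 0
2: 0
15: 0
Sum: 2 + 4 + 2 + 3 + 0 + 0 + 0 = 11

11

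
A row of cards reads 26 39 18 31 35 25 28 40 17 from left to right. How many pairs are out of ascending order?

For each element, count later entries that are smaller:
26 → 18, 25, 17 → 3
39 → 18, 31, 35, 25, 28, 17 → 6
18 → 17 → 1
31 → 25, 28, 17 → 3
35 → 25, 28, 17 → 3
25 → 17 → 1
28 → 17 → 1
40 → 17 → 1
17 → none → 0
Sum: 3 + 6 + 1 + 3 + 3 + 1 + 1 + 1 + 0 = 19

19 inversions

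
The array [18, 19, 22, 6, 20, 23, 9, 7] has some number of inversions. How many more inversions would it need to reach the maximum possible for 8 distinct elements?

Maximum inversions for 8 distinct elements is C(8, 2) = 8·7/2 = 28.
Current inversions — for each element, count later smaller elements:
18: 3
19: 3
22: 4
6: 0
20: 2
23: 2
9: 1
7: 0
Current total: 3 + 3 + 4 + 0 + 2 + 2 + 1 + 0 = 15
Shortfall: 28 − 15 = 13

13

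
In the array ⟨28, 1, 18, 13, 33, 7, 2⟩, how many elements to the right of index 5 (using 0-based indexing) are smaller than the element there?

1 such element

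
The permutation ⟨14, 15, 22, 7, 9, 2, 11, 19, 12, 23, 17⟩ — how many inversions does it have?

22

Sweep left to right; for each value list the smaller values that follow it:
14 → 7, 9, 2, 11, 12 → 5
15 → 7, 9, 2, 11, 12 → 5
22 → 7, 9, 2, 11, 19, 12, 17 → 7
7 → 2 → 1
9 → 2 → 1
2 → none → 0
11 → none → 0
19 → 12, 17 → 2
12 → none → 0
23 → 17 → 1
17 → none → 0
Sum: 5 + 5 + 7 + 1 + 1 + 0 + 0 + 2 + 0 + 1 + 0 = 22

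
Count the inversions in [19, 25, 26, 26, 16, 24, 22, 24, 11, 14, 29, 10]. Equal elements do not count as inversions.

41

Element-by-element contributions:
19 → 16, 11, 14, 10 → 4
25 → 16, 24, 22, 24, 11, 14, 10 → 7
26 → 16, 24, 22, 24, 11, 14, 10 → 7
26 → 16, 24, 22, 24, 11, 14, 10 → 7
16 → 11, 14, 10 → 3
24 → 22, 11, 14, 10 → 4
22 → 11, 14, 10 → 3
24 → 11, 14, 10 → 3
11 → 10 → 1
14 → 10 → 1
29 → 10 → 1
10 → none → 0
Sum: 4 + 7 + 7 + 7 + 3 + 4 + 3 + 3 + 1 + 1 + 1 + 0 = 41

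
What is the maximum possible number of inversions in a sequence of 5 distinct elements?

10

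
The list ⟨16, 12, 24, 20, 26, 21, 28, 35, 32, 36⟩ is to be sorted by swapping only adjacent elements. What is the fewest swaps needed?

Minimum adjacent swaps = number of inversions (each swap of adjacent out-of-order elements removes one inversion and no swap can remove more).
Count inversions — for each element, later elements that are smaller:
16: 12 → 1
12: none → 0
24: 20, 21 → 2
20: none → 0
26: 21 → 1
21: none → 0
28: none → 0
35: 32 → 1
32: none → 0
36: none → 0
Total inversions: 1 + 0 + 2 + 0 + 1 + 0 + 0 + 1 + 0 + 0 = 5

5 adjacent swaps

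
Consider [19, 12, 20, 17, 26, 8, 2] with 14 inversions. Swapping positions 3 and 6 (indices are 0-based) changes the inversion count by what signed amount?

-3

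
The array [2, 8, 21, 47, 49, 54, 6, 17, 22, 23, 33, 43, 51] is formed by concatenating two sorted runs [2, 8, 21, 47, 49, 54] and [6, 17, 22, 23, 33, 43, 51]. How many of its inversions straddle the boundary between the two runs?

Split inversions: 22

For each element r of the right run, count left-run elements greater than r:
r = 6: 8, 21, 47, 49, 54 → 5
r = 17: 21, 47, 49, 54 → 4
r = 22: 47, 49, 54 → 3
r = 23: 47, 49, 54 → 3
r = 33: 47, 49, 54 → 3
r = 43: 47, 49, 54 → 3
r = 51: 54 → 1
Cross-inversions: 5 + 4 + 3 + 3 + 3 + 3 + 1 = 22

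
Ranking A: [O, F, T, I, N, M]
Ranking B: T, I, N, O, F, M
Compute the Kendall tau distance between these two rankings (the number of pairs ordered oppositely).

Assign each item its position (1..6) in the first ordering, then rewrite the second ordering as that position sequence:
positions: O→1, F→2, T→3, I→4, N→5, M→6
second ordering as positions: [3, 4, 5, 1, 2, 6]
Discordant pairs = inversions in this position sequence.
3: 1, 2 → 2
4: 1, 2 → 2
5: 1, 2 → 2
1: 0
2: 0
6: 0
Total: 2 + 2 + 2 + 0 + 0 + 0 = 6

6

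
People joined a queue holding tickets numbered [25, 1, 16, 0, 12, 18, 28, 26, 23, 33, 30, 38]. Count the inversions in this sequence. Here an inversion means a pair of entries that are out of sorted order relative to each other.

There are 13 inversions.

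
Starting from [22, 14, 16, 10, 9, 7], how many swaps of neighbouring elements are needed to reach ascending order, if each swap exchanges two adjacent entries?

14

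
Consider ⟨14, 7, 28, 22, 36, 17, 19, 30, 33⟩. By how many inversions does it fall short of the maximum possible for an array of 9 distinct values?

Maximum inversions for 9 distinct elements is C(9, 2) = 9·8/2 = 36.
Current inversions — for each element, count later smaller elements:
14: 1
7: 0
28: 3
22: 2
36: 4
17: 0
19: 0
30: 0
33: 0
Current total: 1 + 0 + 3 + 2 + 4 + 0 + 0 + 0 + 0 = 10
Shortfall: 36 − 10 = 26

26 inversions short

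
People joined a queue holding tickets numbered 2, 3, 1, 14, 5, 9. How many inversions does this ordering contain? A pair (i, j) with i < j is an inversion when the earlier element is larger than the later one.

Listing every pair i<j with a[i]>a[j] (using 1-based positions):
(1,3): 2 > 1
(2,3): 3 > 1
(4,5): 14 > 5
(4,6): 14 > 9
That's 4 pairs.

4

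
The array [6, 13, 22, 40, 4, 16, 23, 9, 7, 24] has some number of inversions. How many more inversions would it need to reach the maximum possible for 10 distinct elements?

26 inversions short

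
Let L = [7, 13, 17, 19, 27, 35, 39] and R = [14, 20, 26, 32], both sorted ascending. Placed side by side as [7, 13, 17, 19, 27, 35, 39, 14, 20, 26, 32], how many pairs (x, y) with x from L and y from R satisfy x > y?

For each element r of the right run, count left-run elements greater than r:
r = 14: 17, 19, 27, 35, 39 → 5
r = 20: 27, 35, 39 → 3
r = 26: 27, 35, 39 → 3
r = 32: 35, 39 → 2
Cross-inversions: 5 + 3 + 3 + 2 = 13

13 split inversions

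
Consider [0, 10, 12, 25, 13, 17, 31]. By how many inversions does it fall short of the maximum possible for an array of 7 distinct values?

Maximum inversions for 7 distinct elements is C(7, 2) = 7·6/2 = 21.
Current inversions — for each element, count later smaller elements:
0: 0
10: 0
12: 0
25: 2
13: 0
17: 0
31: 0
Current total: 0 + 0 + 0 + 2 + 0 + 0 + 0 = 2
Shortfall: 21 − 2 = 19

19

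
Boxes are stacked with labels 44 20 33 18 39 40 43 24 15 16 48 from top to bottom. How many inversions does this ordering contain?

Element-by-element contributions:
44: 9
20: 3
33: 4
18: 2
39: 3
40: 3
43: 3
24: 2
15: 0
16: 0
48: 0
Sum: 9 + 3 + 4 + 2 + 3 + 3 + 3 + 2 + 0 + 0 + 0 = 29

29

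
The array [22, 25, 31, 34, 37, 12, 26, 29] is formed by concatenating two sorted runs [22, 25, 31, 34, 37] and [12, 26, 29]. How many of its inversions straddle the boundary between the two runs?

11 split inversions

Take each right-half value and tally the left-half values above it:
r = 12: 22, 25, 31, 34, 37 → 5
r = 26: 31, 34, 37 → 3
r = 29: 31, 34, 37 → 3
Cross-inversions: 5 + 3 + 3 = 11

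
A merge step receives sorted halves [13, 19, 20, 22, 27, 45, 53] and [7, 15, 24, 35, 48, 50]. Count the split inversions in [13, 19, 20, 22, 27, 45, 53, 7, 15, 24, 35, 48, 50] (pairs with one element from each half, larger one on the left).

20

For each element r of the right run, count left-run elements greater than r:
r = 7: 13, 19, 20, 22, 27, 45, 53 → 7
r = 15: 19, 20, 22, 27, 45, 53 → 6
r = 24: 27, 45, 53 → 3
r = 35: 45, 53 → 2
r = 48: 53 → 1
r = 50: 53 → 1
Cross-inversions: 7 + 6 + 3 + 2 + 1 + 1 = 20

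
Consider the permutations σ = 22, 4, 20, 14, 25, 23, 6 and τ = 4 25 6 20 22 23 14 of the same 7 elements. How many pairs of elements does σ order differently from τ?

Assign each item its position (1..7) in the first ordering, then rewrite the second ordering as that position sequence:
positions: 22→1, 4→2, 20→3, 14→4, 25→5, 23→6, 6→7
second ordering as positions: [2, 5, 7, 3, 1, 6, 4]
Discordant pairs = inversions in this position sequence.
2: 1 → 1
5: 3, 1, 4 → 3
7: 3, 1, 6, 4 → 4
3: 1 → 1
1: 0
6: 4 → 1
4: 0
Total: 1 + 3 + 4 + 1 + 0 + 1 + 0 = 10

10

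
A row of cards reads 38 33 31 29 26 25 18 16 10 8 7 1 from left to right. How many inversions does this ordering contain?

Element-by-element contributions:
38: 11
33: 10
31: 9
29: 8
26: 7
25: 6
18: 5
16: 4
10: 3
8: 2
7: 1
1: 0
Sum: 11 + 10 + 9 + 8 + 7 + 6 + 5 + 4 + 3 + 2 + 1 + 0 = 66

66 out-of-order pairs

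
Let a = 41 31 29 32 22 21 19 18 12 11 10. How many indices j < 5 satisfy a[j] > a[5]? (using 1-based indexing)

The element at index 5 is 22.
Elements before it: 41, 31, 29, 32
Those larger than 22: 41, 31, 29, 32

4 such elements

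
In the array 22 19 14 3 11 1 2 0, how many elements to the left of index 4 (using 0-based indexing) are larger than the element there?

3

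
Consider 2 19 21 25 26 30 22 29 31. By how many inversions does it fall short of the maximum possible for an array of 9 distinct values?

Maximum inversions for 9 distinct elements is C(9, 2) = 9·8/2 = 36.
Current inversions — for each element, count later smaller elements:
2: 0
19: 0
21: 0
25: 1
26: 1
30: 2
22: 0
29: 0
31: 0
Current total: 0 + 0 + 0 + 1 + 1 + 2 + 0 + 0 + 0 = 4
Shortfall: 36 − 4 = 32

32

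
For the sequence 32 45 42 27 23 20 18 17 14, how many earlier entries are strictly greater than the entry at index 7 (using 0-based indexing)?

7

The element at index 7 is 17.
Elements before it: 32, 45, 42, 27, 23, 20, 18
Those larger than 17: 32, 45, 42, 27, 23, 20, 18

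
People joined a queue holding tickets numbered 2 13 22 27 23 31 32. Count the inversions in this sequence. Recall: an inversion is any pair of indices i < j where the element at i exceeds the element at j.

Count, for each position, how many later elements it exceeds:
2: 0
13: 0
22: 0
27: 1
23: 0
31: 0
32: 0
Sum: 0 + 0 + 0 + 1 + 0 + 0 + 0 = 1

1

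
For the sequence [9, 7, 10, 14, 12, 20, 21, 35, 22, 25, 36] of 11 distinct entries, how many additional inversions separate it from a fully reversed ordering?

Maximum inversions for 11 distinct elements is C(11, 2) = 11·10/2 = 55.
Current inversions — for each element, count later smaller elements:
9: 1
7: 0
10: 0
14: 1
12: 0
20: 0
21: 0
35: 2
22: 0
25: 0
36: 0
Current total: 1 + 0 + 0 + 1 + 0 + 0 + 0 + 2 + 0 + 0 + 0 = 4
Shortfall: 55 − 4 = 51

51 inversions short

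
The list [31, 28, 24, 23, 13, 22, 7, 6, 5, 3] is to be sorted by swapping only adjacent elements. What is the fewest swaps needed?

44 swaps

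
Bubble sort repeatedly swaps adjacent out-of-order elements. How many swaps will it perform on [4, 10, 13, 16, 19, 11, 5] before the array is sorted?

There are 8 swaps.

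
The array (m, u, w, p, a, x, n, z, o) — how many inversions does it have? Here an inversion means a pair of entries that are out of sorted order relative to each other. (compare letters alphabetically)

For each element, count later entries that are smaller:
m → a → 1
u → p, a, n, o → 4
w → p, a, n, o → 4
p → a, n, o → 3
a → none → 0
x → n, o → 2
n → none → 0
z → o → 1
o → none → 0
Sum: 1 + 4 + 4 + 3 + 0 + 2 + 0 + 1 + 0 = 15

15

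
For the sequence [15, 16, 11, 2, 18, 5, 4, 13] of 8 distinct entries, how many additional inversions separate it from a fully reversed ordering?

Maximum inversions for 8 distinct elements is C(8, 2) = 8·7/2 = 28.
Current inversions — for each element, count later smaller elements:
15: 5
16: 5
11: 3
2: 0
18: 3
5: 1
4: 0
13: 0
Current total: 5 + 5 + 3 + 0 + 3 + 1 + 0 + 0 = 17
Shortfall: 28 − 17 = 11

11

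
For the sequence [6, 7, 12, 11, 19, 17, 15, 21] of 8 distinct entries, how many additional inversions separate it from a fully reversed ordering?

24

Maximum inversions for 8 distinct elements is C(8, 2) = 8·7/2 = 28.
Current inversions — for each element, count later smaller elements:
6: 0
7: 0
12: 1
11: 0
19: 2
17: 1
15: 0
21: 0
Current total: 0 + 0 + 1 + 0 + 2 + 1 + 0 + 0 = 4
Shortfall: 28 − 4 = 24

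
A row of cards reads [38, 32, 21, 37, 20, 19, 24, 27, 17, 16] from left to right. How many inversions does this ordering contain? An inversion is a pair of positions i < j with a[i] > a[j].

36 inversions

Element-by-element contributions:
38: 9
32: 7
21: 4
37: 6
20: 3
19: 2
24: 2
27: 2
17: 1
16: 0
Sum: 9 + 7 + 4 + 6 + 3 + 2 + 2 + 2 + 1 + 0 = 36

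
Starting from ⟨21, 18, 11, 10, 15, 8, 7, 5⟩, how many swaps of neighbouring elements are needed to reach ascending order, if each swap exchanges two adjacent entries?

Minimum adjacent swaps = number of inversions (each swap of adjacent out-of-order elements removes one inversion and no swap can remove more).
Count inversions — for each element, later elements that are smaller:
21: 18, 11, 10, 15, 8, 7, 5 → 7
18: 11, 10, 15, 8, 7, 5 → 6
11: 10, 8, 7, 5 → 4
10: 8, 7, 5 → 3
15: 8, 7, 5 → 3
8: 7, 5 → 2
7: 5 → 1
5: none → 0
Total inversions: 7 + 6 + 4 + 3 + 3 + 2 + 1 + 0 = 26

26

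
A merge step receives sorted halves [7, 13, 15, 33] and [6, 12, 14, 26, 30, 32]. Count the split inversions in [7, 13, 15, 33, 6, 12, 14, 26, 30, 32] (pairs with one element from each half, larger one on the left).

There are 12 split inversions.

For each element r of the right run, count left-run elements greater than r:
r = 6: 7, 13, 15, 33 → 4
r = 12: 13, 15, 33 → 3
r = 14: 15, 33 → 2
r = 26: 33 → 1
r = 30: 33 → 1
r = 32: 33 → 1
Cross-inversions: 4 + 3 + 2 + 1 + 1 + 1 = 12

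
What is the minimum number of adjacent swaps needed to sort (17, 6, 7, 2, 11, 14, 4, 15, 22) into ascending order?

Each adjacent swap fixes exactly one inversion, so the minimum swap count equals the number of inversions.
Count inversions — for each element, later elements that are smaller:
17: 6, 7, 2, 11, 14, 4, 15 → 7
6: 2, 4 → 2
7: 2, 4 → 2
2: none → 0
11: 4 → 1
14: 4 → 1
4: none → 0
15: none → 0
22: none → 0
Total inversions: 7 + 2 + 2 + 0 + 1 + 1 + 0 + 0 + 0 = 13

13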